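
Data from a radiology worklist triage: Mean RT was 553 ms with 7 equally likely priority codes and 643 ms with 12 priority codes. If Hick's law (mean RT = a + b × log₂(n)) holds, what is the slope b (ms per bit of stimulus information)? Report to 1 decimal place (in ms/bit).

115.7 ms/bit

The slope on a log₂ axis is (643 − 553) / (3.5850 − 2.8074) = 115.740 ms/bit.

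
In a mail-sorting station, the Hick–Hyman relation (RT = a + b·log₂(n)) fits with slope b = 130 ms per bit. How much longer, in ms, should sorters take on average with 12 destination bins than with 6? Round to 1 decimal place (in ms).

130.0 ms

ΔRT = (a + b log₂ n₂) − (a + b log₂ n₁) = b·(log₂ n₂ − log₂ n₁).
log₂(12) − log₂(6) = log₂(12/6) = log₂(2) = 1.
ΔRT = 130 × 1.0000 = 130.000 ms.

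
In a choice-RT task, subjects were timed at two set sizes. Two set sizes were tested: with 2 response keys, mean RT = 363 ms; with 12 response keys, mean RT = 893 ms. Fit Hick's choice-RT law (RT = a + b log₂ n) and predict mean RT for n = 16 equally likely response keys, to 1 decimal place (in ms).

RT is linear in log₂ n, so two points fix the line:
  b = (893 − 363) / (log₂ 12 − log₂ 2) = 530 / (3.5850 − 1) = 205.032 ms/bit
  a = 363 − 205.032 × 1 = 157.968 ms
Then RT(16) = 157.968 + 205.032 × log₂ 16 = 157.968 + 205.032 × 4 ≈ 978.096 ms.

978.1 ms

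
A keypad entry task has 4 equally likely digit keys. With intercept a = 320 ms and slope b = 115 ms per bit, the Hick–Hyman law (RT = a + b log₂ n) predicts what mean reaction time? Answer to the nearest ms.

550 ms

log₂(4) = 2 bits, so RT = 320 + 115 × 2 ≈ 550.000 ms.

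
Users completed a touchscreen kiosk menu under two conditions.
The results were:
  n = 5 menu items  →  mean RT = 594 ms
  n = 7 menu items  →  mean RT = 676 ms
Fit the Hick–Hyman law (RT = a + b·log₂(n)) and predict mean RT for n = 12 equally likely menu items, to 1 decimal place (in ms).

807.4 ms

Fit slope and intercept:
  b = (676 − 594) / (log₂ 7 − log₂ 5) = 82 / (2.8074 − 2.3219) = 168.924 ms/bit
  a = 594 − 168.924 × 2.3219 = 201.772 ms
Then RT(12) = 201.772 + 168.924 × log₂ 12 = 201.772 + 168.924 × 3.5850 ≈ 807.356 ms.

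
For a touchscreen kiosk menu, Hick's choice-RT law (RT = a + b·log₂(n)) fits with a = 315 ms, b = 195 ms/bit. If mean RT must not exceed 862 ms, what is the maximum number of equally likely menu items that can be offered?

Set 315 + 195·log₂ n ≤ 862 → log₂ n ≤ (862 − 315)/195 = 2.8051.
So n ≤ 2^2.8051 = 6.989; the largest integer n is 6.

6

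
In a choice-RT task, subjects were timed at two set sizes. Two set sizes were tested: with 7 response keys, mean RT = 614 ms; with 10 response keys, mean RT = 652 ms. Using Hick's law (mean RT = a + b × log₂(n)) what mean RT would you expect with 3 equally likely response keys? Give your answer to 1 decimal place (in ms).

Fit slope and intercept:
  b = (652 − 614) / (log₂ 10 − log₂ 7) = 38 / (3.3219 − 2.8074) = 73.848 ms/bit
  a = 614 − 73.848 × 2.8074 = 406.684 ms
Then RT(3) = 406.684 + 73.848 × log₂ 3 = 406.684 + 73.848 × 1.5850 ≈ 523.729 ms.

523.7 ms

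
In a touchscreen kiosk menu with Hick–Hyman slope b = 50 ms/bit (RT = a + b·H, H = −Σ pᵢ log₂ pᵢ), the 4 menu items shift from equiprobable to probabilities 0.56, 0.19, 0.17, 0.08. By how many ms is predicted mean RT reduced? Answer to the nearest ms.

18 ms

Equiprobable entropy H₀ = log₂ 4 = 2.0000 bits.
Skewed entropy H = −Σ pᵢ log₂ pᵢ = 1.6498 bits.
ΔRT = b·(H₀ − H) = 50 × 0.3502 = 17.51 ms.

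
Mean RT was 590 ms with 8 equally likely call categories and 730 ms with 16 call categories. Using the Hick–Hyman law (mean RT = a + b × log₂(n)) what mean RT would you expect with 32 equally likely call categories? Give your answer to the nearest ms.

RT is linear in log₂ n, so two points fix the line:
  b = (730 − 590) / (log₂ 16 − log₂ 8) = 140 / (4 − 3) = 140 ms/bit
  a = 590 − 140 × 3 = 170 ms
Then RT(32) = 170 + 140 × log₂ 32 = 170 + 140 × 5 ≈ 870.000 ms.

870 ms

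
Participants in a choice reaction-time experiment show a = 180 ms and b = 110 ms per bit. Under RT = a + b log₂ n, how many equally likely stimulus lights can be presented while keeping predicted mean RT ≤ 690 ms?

24

Information budget: (690 − 180)/110 = 4.6364 bits, so n ≤ 2^4.6364 = 24.871 → at most 24.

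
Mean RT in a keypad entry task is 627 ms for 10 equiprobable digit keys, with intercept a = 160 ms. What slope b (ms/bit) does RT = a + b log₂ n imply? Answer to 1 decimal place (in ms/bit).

140.6 ms/bit

b = (627 − 160) / log₂(10) = 467 / 3.3219 = 140.581 ms/bit.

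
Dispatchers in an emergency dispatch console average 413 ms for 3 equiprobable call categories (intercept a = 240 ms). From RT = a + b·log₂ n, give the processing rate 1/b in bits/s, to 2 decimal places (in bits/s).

b = (413 − 240)/log₂ 3 = 173/1.5850 = 109.151 ms per bit = 0.10915 s/bit; the reciprocal is 9.162 bits/s.

9.16 bits/s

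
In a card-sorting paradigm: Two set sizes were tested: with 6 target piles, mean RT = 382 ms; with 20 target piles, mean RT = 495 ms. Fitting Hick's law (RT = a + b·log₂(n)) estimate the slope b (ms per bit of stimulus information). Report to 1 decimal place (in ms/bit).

Slope: b = (495 − 382) / (log₂ 20 − log₂ 6) = 113/1.7370 = 65.056 ms/bit.

65.1 ms/bit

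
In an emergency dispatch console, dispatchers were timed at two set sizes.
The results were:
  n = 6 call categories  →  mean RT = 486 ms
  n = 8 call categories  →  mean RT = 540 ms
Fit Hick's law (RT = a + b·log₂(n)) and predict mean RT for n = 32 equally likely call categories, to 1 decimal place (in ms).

Solve the two-equation system in a and b:
  b = (540 − 486) / (log₂ 8 − log₂ 6) = 54 / (3 − 2.5850) = 130.109 ms/bit
  a = 486 − 130.109 × 2.5850 = 149.674 ms
Then RT(32) = 149.674 + 130.109 × log₂ 32 = 149.674 + 130.109 × 5 ≈ 800.217 ms.

800.2 ms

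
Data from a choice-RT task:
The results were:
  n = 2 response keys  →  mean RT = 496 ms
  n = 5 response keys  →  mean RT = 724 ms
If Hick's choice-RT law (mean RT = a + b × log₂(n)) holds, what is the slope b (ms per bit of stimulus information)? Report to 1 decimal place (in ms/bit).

172.5 ms/bit

b = (RT₂ − RT₁)/(log₂ n₂ − log₂ n₁) = (724 − 496)/(2.3219 − 1) = 172.475 ms/bit.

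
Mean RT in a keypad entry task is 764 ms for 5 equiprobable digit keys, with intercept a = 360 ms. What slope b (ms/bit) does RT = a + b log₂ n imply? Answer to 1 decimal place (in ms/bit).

174.0 ms/bit

5 alternatives carry log₂ 5 = 2.3219 bits; the choice cost is 764 − 360 = 404 ms, so b = 404/2.3219 = 173.993 ms/bit.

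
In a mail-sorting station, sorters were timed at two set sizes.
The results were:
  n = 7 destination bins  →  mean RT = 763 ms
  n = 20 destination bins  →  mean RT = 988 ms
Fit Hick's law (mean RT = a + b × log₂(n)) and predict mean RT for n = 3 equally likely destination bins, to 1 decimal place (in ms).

581.4 ms

RT is linear in log₂ n, so two points fix the line:
  b = (988 − 763) / (log₂ 20 − log₂ 7) = 225 / (4.3219 − 2.8074) = 148.557 ms/bit
  a = 763 − 148.557 × 2.8074 = 345.949 ms
Then RT(3) = 345.949 + 148.557 × log₂ 3 = 345.949 + 148.557 × 1.5850 ≈ 581.405 ms.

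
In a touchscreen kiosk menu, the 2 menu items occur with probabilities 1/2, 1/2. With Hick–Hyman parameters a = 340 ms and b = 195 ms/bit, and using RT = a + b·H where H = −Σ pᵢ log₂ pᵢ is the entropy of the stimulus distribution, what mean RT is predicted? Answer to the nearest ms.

Each term −pᵢ log₂ pᵢ: 0.5·1 + 0.5·1; summed, H = 1.000 bits.
Mean RT = a + bH = 340 + 195·1.000 = 535.00 ms.

535 ms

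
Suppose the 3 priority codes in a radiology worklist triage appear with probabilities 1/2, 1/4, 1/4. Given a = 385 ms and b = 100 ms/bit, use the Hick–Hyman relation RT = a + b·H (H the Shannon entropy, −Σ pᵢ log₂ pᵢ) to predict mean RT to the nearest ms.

Each term −pᵢ log₂ pᵢ: 0.5·1 + 0.25·2 + 0.25·2; summed, H = 1.500 bits.
Mean RT = a + bH = 385 + 100·1.500 = 535.00 ms.

535 ms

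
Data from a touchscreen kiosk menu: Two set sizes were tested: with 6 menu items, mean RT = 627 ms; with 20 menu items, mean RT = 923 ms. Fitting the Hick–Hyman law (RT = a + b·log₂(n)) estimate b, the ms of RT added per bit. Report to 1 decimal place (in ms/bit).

170.4 ms/bit

The slope on a log₂ axis is (923 − 627) / (4.3219 − 2.5850) = 170.412 ms/bit.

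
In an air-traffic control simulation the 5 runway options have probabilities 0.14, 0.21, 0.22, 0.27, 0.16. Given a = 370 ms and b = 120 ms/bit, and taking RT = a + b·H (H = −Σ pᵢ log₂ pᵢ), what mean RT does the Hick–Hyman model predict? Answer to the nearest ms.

Entropy contributions −pᵢ log₂ pᵢ: 0.3971, 0.4728, 0.4806, 0.5100, 0.4230; sum H = 2.2835 bits.
RT = a + bH = 370 + 120·2.2835 = 644.03 ms.

644 ms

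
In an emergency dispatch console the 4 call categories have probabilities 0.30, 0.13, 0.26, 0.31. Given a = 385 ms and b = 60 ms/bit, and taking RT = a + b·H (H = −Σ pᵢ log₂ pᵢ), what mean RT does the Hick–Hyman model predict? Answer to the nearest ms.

501 ms

H = 0.30·log₂(1/0.30) + 0.13·log₂(1/0.13) + 0.26·log₂(1/0.26) + 0.31·log₂(1/0.31) = 1.9328 bits.
RT = 385 + 60 × 1.9328 = 500.97 ms.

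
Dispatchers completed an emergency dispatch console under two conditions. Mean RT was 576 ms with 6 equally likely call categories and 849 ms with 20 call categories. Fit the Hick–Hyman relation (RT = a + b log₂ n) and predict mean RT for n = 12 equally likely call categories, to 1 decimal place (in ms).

RT is linear in log₂ n, so two points fix the line:
  b = (849 − 576) / (log₂ 20 − log₂ 6) = 273 / (4.3219 − 2.5850) = 157.171 ms/bit
  a = 576 − 157.171 × 2.5850 = 169.720 ms
Then RT(12) = 169.720 + 157.171 × log₂ 12 = 169.720 + 157.171 × 3.5850 ≈ 733.171 ms.

733.2 ms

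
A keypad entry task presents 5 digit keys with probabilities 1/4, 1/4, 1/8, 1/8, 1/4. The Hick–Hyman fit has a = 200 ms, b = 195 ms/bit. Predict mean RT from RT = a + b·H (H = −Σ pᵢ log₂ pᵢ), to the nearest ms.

H = −Σ pᵢ log₂ pᵢ = 0.25·2 + 0.25·2 + 0.125·3 + 0.125·3 + 0.25·2 = 2.250 bits.
RT = 200 + 195 × 2.250 = 638.75 ms.

639 ms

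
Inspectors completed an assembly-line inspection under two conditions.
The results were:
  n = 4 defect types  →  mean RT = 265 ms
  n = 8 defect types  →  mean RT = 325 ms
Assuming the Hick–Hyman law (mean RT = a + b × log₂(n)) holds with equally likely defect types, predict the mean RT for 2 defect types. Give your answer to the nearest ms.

Fit slope and intercept:
  b = (325 − 265) / (log₂ 8 − log₂ 4) = 60 / (3 − 2) = 60 ms/bit
  a = 265 − 60 × 2 = 145 ms
Then RT(2) = 145 + 60 × log₂ 2 = 145 + 60 × 1 ≈ 205.000 ms.

205 ms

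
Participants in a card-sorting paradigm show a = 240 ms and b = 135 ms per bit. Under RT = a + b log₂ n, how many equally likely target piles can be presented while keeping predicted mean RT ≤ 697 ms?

10

Information budget: (697 − 240)/135 = 3.3852 bits, so n ≤ 2^3.3852 = 10.448 → at most 10.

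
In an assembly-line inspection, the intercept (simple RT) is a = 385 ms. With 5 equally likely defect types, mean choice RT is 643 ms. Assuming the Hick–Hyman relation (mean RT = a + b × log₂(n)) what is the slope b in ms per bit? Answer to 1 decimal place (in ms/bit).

b = (643 − 385) / log₂(5) = 258 / 2.3219 = 111.115 ms/bit.

111.1 ms/bit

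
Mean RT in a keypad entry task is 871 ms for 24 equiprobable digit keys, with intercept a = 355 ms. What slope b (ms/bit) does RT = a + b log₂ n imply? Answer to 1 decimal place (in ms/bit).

b = (871 − 355) / log₂(24) = 516 / 4.5850 = 112.542 ms/bit.

112.5 ms/bit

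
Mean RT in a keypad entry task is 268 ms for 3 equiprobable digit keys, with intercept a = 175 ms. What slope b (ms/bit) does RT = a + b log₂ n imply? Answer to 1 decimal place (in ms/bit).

58.7 ms/bit

3 alternatives carry log₂ 3 = 1.5850 bits; the choice cost is 268 − 175 = 93 ms, so b = 93/1.5850 = 58.676 ms/bit.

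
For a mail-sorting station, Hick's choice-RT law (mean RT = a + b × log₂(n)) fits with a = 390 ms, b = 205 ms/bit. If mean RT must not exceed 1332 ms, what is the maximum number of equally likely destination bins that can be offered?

24

205·log₂ n ≤ 1332 − 390 = 942, giving log₂ n ≤ 4.5951 and n ≤ 24.170. The largest whole number is 24.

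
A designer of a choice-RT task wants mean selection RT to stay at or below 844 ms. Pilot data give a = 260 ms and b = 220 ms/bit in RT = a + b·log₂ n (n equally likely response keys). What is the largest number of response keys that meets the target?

6

220·log₂ n ≤ 844 − 260 = 584, giving log₂ n ≤ 2.6545 and n ≤ 6.296. The largest whole number is 6.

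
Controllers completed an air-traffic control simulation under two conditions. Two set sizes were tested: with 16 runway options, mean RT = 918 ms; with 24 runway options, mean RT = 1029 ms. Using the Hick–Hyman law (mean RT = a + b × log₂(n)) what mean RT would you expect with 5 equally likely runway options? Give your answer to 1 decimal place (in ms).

Fit slope and intercept:
  b = (1029 − 918) / (log₂ 24 − log₂ 16) = 111 / (4.5850 − 4) = 189.756 ms/bit
  a = 918 − 189.756 × 4 = 158.977 ms
Then RT(5) = 158.977 + 189.756 × log₂ 5 = 158.977 + 189.756 × 2.3219 ≈ 599.576 ms.

599.6 ms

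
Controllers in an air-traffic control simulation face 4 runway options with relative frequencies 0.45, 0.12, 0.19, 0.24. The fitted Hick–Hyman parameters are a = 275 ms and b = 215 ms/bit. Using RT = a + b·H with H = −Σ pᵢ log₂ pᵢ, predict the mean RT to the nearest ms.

H = 0.45·log₂(1/0.45) + 0.12·log₂(1/0.12) + 0.19·log₂(1/0.19) + 0.24·log₂(1/0.24) = 1.8348 bits.
RT = 275 + 215 × 1.8348 = 669.49 ms.

669 ms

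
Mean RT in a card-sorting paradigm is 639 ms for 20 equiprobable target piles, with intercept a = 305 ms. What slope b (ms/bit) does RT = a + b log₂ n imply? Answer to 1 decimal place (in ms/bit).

b = (639 − 305) / log₂(20) = 334 / 4.3219 = 77.280 ms/bit.

77.3 ms/bit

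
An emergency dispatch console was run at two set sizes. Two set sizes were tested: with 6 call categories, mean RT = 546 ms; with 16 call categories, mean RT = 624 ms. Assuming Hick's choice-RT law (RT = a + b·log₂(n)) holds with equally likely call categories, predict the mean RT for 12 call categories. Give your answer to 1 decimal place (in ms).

Fit slope and intercept:
  b = (624 − 546) / (log₂ 16 − log₂ 6) = 78 / (4 − 2.5850) = 55.122 ms/bit
  a = 546 − 55.122 × 2.5850 = 403.511 ms
Then RT(12) = 403.511 + 55.122 × log₂ 12 = 403.511 + 55.122 × 3.5850 ≈ 601.122 ms.

601.1 ms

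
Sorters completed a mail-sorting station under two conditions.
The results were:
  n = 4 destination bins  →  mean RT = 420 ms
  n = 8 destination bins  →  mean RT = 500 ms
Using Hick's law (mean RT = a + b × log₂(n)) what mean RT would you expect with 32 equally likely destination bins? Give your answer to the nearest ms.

660 ms

With log₂ n on the abscissa the relation is linear; from the two conditions:
  b = (500 − 420) / (log₂ 8 − log₂ 4) = 80 / (3 − 2) = 80 ms/bit
  a = 420 − 80 × 2 = 260 ms
Then RT(32) = 260 + 80 × log₂ 32 = 260 + 80 × 5 ≈ 660.000 ms.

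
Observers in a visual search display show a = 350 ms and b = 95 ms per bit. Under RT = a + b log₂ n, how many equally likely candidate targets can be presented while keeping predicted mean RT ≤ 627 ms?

7

Information budget: (627 − 350)/95 = 2.9158 bits, so n ≤ 2^2.9158 = 7.546 → at most 7.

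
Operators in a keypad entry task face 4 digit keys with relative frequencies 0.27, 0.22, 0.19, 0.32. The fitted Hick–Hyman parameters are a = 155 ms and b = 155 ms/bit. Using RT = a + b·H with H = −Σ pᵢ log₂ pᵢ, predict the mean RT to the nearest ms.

461 ms

H = 0.27·log₂(1/0.27) + 0.22·log₂(1/0.22) + 0.19·log₂(1/0.19) + 0.32·log₂(1/0.32) = 1.9719 bits.
RT = 155 + 155 × 1.9719 = 460.64 ms.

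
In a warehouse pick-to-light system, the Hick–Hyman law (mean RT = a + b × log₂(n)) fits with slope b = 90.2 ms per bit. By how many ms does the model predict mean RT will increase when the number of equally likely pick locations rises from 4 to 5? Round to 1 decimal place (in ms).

29.0 ms

The intercept a cancels: ΔRT = b·(log₂ n₂ − log₂ n₁) = b·log₂(n₂/n₁).
log₂(5) − log₂(4) = 2.3219 − 2 = 0.3219.
ΔRT = 90.2 × 0.3219 = 29.038 ms.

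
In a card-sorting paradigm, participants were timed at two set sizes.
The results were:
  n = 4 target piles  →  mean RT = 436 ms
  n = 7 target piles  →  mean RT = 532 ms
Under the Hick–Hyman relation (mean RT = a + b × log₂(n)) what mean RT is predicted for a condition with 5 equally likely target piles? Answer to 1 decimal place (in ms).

474.3 ms

Solve the two-equation system in a and b:
  b = (532 − 436) / (log₂ 7 − log₂ 4) = 96 / (2.8074 − 2) = 118.907 ms/bit
  a = 436 − 118.907 × 2 = 198.186 ms
Then RT(5) = 198.186 + 118.907 × log₂ 5 = 198.186 + 118.907 × 2.3219 ≈ 474.279 ms.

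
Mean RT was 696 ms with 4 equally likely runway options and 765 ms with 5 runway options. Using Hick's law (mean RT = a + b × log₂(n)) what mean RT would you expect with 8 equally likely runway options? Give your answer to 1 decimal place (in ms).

Fit slope and intercept:
  b = (765 − 696) / (log₂ 5 − log₂ 4) = 69 / (2.3219 − 2) = 214.334 ms/bit
  a = 696 − 214.334 × 2 = 267.333 ms
Then RT(8) = 267.333 + 214.334 × log₂ 8 = 267.333 + 214.334 × 3 ≈ 910.334 ms.

910.3 ms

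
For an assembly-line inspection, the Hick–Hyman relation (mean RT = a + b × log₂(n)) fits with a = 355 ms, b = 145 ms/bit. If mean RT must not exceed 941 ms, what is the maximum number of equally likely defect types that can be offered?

Information budget: (941 − 355)/145 = 4.0414 bits, so n ≤ 2^4.0414 = 16.466 → at most 16.

16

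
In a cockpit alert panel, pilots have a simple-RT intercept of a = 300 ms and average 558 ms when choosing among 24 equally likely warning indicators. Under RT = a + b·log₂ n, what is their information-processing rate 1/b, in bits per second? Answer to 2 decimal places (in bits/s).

Choice component = 558 − 300 = 258 ms over log₂(24) = 4.5850 bits.
b = 258 / 4.5850 = 56.271 ms/bit, so 1/b = 17.771 bits/s.

17.77 bits/s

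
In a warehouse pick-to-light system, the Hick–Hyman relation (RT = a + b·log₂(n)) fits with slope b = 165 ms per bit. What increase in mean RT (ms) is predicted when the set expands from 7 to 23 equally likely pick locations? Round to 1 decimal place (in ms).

283.2 ms

ΔRT = (a + b log₂ n₂) − (a + b log₂ n₁) = b·(log₂ n₂ − log₂ n₁).
log₂(23) − log₂(7) = 4.5236 − 2.8074 = 1.7162.
ΔRT = 165 × 1.7162 = 283.174 ms.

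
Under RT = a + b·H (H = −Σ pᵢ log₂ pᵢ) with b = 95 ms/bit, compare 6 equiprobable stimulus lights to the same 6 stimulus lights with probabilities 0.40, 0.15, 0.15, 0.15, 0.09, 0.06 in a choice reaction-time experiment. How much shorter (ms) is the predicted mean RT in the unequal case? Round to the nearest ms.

25 ms

The RT saving is b·ΔH. Equiprobable H₀ = log₂(6) = 2.5850 bits; with the given probabilities H = 2.3166 bits.
b·(H₀ − H) = 95 × (2.5850 − 2.3166) = 25.50 ms.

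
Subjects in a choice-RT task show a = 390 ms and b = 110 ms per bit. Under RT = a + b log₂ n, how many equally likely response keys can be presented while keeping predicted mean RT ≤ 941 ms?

32

Set 390 + 110·log₂ n ≤ 941 → log₂ n ≤ (941 − 390)/110 = 5.0091.
So n ≤ 2^5.0091 = 32.202; the largest integer n is 32.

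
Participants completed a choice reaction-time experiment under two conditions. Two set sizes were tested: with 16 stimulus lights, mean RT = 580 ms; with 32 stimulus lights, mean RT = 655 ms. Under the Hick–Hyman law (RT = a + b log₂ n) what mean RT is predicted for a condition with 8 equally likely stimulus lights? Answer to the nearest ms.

505 ms

With log₂ n on the abscissa the relation is linear; from the two conditions:
  b = (655 − 580) / (log₂ 32 − log₂ 16) = 75 / (5 − 4) = 75 ms/bit
  a = 580 − 75 × 4 = 280 ms
Then RT(8) = 280 + 75 × log₂ 8 = 280 + 75 × 3 ≈ 505.000 ms.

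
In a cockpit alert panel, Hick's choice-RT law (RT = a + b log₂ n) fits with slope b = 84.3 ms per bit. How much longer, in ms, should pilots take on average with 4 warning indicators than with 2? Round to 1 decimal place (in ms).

The intercept a cancels: ΔRT = b·(log₂ n₂ − log₂ n₁) = b·log₂(n₂/n₁).
log₂(4) − log₂(2) = log₂(4/2) = log₂(2) = 1.
ΔRT = 84.3 × 1.0000 = 84.300 ms.

84.3 ms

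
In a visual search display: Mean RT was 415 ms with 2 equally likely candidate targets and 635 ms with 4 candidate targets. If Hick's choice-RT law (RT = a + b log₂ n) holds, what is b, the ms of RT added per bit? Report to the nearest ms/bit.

220 ms/bit

The slope on a log₂ axis is (635 − 415) / (2 − 1) = 220 ms/bit.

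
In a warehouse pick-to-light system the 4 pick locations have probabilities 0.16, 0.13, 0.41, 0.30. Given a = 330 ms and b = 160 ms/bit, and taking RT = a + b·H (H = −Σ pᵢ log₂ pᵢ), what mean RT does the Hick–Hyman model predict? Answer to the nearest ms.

627 ms

H = 0.16·log₂(1/0.16) + 0.13·log₂(1/0.13) + 0.41·log₂(1/0.41) + 0.30·log₂(1/0.30) = 1.8541 bits.
RT = 330 + 160 × 1.8541 = 626.66 ms.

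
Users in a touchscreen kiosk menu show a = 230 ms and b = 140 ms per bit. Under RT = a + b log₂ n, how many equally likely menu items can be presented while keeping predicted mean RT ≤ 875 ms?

24

Set 230 + 140·log₂ n ≤ 875 → log₂ n ≤ (875 − 230)/140 = 4.6071.
So n ≤ 2^4.6071 = 24.372; the largest integer n is 24.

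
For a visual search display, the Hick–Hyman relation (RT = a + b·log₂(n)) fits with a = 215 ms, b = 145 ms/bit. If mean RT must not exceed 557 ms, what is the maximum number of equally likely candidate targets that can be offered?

5

Information budget: (557 − 215)/145 = 2.3586 bits, so n ≤ 2^2.3586 = 5.129 → at most 5.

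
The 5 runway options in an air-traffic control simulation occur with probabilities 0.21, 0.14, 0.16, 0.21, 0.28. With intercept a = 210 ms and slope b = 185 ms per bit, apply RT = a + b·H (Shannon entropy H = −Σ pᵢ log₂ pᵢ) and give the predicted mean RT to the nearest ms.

Entropy contributions −pᵢ log₂ pᵢ: 0.4728, 0.3971, 0.4230, 0.4728, 0.5142; sum H = 2.2800 bits.
RT = a + bH = 210 + 185·2.2800 = 631.80 ms.

632 ms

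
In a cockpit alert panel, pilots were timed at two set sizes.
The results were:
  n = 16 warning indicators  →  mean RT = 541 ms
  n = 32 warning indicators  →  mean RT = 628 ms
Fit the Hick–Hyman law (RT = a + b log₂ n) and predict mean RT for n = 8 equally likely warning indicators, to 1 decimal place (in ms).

454.0 ms

RT is linear in log₂ n, so two points fix the line:
  b = (628 − 541) / (log₂ 32 − log₂ 16) = 87 / (5 − 4) = 87.000 ms/bit
  a = 541 − 87.000 × 4 = 193.000 ms
Then RT(8) = 193.000 + 87.000 × log₂ 8 = 193.000 + 87.000 × 3 ≈ 454.000 ms.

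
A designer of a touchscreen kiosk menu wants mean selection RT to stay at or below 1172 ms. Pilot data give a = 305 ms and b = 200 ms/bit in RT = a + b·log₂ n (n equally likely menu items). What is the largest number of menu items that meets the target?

20

Set 305 + 200·log₂ n ≤ 1172 → log₂ n ≤ (1172 − 305)/200 = 4.3350.
So n ≤ 2^4.3350 = 20.182; the largest integer n is 20.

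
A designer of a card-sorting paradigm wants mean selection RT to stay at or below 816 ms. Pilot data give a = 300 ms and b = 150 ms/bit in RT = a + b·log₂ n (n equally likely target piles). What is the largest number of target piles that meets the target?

150·log₂ n ≤ 816 − 300 = 516, giving log₂ n ≤ 3.4400 and n ≤ 10.853. The largest whole number is 10.

10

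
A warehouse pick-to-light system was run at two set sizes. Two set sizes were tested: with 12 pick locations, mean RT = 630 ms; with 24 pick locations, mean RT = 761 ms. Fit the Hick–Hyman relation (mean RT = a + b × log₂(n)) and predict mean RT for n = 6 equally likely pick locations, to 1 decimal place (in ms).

499.0 ms

Fit slope and intercept:
  b = (761 − 630) / (log₂ 24 − log₂ 12) = 131 / (4.5850 − 3.5850) = 131.000 ms/bit
  a = 630 − 131.000 × 3.5850 = 160.370 ms
Then RT(6) = 160.370 + 131.000 × log₂ 6 = 160.370 + 131.000 × 2.5850 ≈ 499.000 ms.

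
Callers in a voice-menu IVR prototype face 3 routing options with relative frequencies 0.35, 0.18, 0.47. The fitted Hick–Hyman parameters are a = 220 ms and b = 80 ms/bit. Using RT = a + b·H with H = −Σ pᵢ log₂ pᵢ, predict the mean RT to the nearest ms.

339 ms

H = 0.35·log₂(1/0.35) + 0.18·log₂(1/0.18) + 0.47·log₂(1/0.47) = 1.4874 bits.
RT = 220 + 80 × 1.4874 = 338.99 ms.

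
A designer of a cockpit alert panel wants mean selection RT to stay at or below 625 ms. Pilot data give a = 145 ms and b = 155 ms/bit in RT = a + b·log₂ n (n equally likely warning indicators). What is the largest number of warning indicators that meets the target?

8

155·log₂ n ≤ 625 − 145 = 480, giving log₂ n ≤ 3.0968 and n ≤ 8.555. The largest whole number is 8.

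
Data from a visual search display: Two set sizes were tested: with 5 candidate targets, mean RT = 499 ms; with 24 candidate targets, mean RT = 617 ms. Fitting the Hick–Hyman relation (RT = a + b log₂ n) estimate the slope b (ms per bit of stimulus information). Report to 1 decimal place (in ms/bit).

52.1 ms/bit

Slope: b = (617 − 499) / (log₂ 24 − log₂ 5) = 118/2.2630 = 52.142 ms/bit.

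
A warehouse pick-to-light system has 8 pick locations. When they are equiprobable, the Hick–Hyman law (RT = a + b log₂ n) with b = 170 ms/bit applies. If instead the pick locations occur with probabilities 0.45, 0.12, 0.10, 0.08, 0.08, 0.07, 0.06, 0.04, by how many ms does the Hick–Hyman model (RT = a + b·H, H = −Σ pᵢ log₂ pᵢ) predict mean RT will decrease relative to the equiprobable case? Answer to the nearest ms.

Equiprobable entropy H₀ = log₂ 8 = 3.0000 bits.
Skewed entropy H = −Σ pᵢ log₂ pᵢ = 2.4985 bits.
ΔRT = b·(H₀ − H) = 170 × 0.5015 = 85.25 ms.

85 ms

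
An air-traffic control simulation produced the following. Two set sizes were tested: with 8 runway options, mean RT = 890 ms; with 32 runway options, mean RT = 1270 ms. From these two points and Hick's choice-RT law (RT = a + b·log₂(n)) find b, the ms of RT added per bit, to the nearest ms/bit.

190 ms/bit

b = (RT₂ − RT₁)/(log₂ n₂ − log₂ n₁) = (1270 − 890)/(5 − 3) = 190 ms/bit.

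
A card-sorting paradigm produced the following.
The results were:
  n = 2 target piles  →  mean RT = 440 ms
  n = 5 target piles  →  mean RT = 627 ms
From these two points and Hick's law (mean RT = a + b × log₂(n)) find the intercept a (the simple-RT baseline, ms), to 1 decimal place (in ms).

298.5 ms

Slope: b = (627 − 440) / (log₂ 5 − log₂ 2) = 187/1.3219 = 141.460 ms/bit.
a = RT₁ − b·log₂ n₁ = 440 − 141.460 × 1 = 298.540 ms.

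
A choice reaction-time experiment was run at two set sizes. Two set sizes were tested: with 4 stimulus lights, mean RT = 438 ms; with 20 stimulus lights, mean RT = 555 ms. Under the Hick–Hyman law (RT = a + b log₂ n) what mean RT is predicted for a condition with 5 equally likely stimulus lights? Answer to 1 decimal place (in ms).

454.2 ms

Fit slope and intercept:
  b = (555 − 438) / (log₂ 20 − log₂ 4) = 117 / (4.3219 − 2) = 50.389 ms/bit
  a = 438 − 50.389 × 2 = 337.222 ms
Then RT(5) = 337.222 + 50.389 × log₂ 5 = 337.222 + 50.389 × 2.3219 ≈ 454.222 ms.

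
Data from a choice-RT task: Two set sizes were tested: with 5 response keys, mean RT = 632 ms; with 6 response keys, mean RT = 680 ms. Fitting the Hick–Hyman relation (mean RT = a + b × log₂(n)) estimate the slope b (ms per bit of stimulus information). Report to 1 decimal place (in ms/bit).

182.5 ms/bit

b = (RT₂ − RT₁)/(log₂ n₂ − log₂ n₁) = (680 − 632)/(2.5850 − 2.3219) = 182.486 ms/bit.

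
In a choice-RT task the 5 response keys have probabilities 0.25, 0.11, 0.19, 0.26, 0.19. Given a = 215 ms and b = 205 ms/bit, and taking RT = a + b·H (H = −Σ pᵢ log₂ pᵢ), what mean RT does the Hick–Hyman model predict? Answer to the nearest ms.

680 ms

H = 0.25·log₂(1/0.25) + 0.11·log₂(1/0.11) + 0.19·log₂(1/0.19) + 0.26·log₂(1/0.26) + 0.19·log₂(1/0.19) = 2.2660 bits.
RT = 215 + 205 × 2.2660 = 679.54 ms.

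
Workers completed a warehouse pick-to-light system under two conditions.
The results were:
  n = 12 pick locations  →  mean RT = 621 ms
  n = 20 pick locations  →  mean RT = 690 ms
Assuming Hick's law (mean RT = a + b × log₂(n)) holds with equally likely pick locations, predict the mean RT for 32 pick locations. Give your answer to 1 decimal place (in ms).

Solve the two-equation system in a and b:
  b = (690 − 621) / (log₂ 20 − log₂ 12) = 69 / (4.3219 − 3.5850) = 93.627 ms/bit
  a = 621 − 93.627 × 3.5850 = 285.350 ms
Then RT(32) = 285.350 + 93.627 × log₂ 32 = 285.350 + 93.627 × 5 ≈ 753.486 ms.

753.5 ms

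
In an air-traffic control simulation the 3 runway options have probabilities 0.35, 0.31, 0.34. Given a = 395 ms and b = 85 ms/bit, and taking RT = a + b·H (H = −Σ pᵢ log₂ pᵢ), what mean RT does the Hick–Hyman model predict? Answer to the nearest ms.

H = 0.35·log₂(1/0.35) + 0.31·log₂(1/0.31) + 0.34·log₂(1/0.34) = 1.5831 bits.
RT = 395 + 85 × 1.5831 = 529.56 ms.

530 ms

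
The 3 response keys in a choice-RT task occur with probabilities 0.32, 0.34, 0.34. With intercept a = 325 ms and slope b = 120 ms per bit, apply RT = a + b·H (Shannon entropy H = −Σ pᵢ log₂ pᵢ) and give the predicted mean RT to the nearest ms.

Entropy contributions −pᵢ log₂ pᵢ: 0.5260, 0.5292, 0.5292; sum H = 1.5844 bits.
RT = a + bH = 325 + 120·1.5844 = 515.13 ms.

515 ms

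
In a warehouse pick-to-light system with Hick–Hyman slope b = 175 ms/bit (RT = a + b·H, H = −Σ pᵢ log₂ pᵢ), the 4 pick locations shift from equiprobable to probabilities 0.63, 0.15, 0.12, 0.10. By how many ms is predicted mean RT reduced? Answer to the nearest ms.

The RT saving is b·ΔH. Equiprobable H₀ = log₂(4) = 2.0000 bits; with the given probabilities H = 1.5297 bits.
b·(H₀ − H) = 175 × (2.0000 − 1.5297) = 82.29 ms.

82 ms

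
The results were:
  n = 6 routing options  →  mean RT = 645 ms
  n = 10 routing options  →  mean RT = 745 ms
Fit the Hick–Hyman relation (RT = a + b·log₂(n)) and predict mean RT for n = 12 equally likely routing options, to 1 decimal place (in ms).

Solve the two-equation system in a and b:
  b = (745 − 645) / (log₂ 10 − log₂ 6) = 100 / (3.3219 − 2.5850) = 135.692 ms/bit
  a = 645 − 135.692 × 2.5850 = 294.242 ms
Then RT(12) = 294.242 + 135.692 × log₂ 12 = 294.242 + 135.692 × 3.5850 ≈ 780.692 ms.

780.7 ms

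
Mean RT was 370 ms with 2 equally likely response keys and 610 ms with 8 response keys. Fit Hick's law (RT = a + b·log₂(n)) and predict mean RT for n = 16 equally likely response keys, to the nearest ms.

Solve the two-equation system in a and b:
  b = (610 − 370) / (log₂ 8 − log₂ 2) = 240 / (3 − 1) = 120 ms/bit
  a = 370 − 120 × 1 = 250 ms
Then RT(16) = 250 + 120 × log₂ 16 = 250 + 120 × 4 ≈ 730.000 ms.

730 ms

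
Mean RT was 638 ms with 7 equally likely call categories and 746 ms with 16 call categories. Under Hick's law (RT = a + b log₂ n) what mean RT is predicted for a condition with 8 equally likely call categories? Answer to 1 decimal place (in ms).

RT is linear in log₂ n, so two points fix the line:
  b = (746 − 638) / (log₂ 16 − log₂ 7) = 108 / (4 − 2.8074) = 90.555 ms/bit
  a = 638 − 90.555 × 2.8074 = 383.780 ms
Then RT(8) = 383.780 + 90.555 × log₂ 8 = 383.780 + 90.555 × 3 ≈ 655.445 ms.

655.4 ms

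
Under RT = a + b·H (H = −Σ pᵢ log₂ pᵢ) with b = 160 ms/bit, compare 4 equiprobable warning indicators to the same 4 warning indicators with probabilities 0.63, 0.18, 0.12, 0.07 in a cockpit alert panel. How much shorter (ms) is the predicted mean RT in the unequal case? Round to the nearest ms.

The RT saving is b·ΔH. Equiprobable H₀ = log₂(4) = 2.0000 bits; with the given probabilities H = 1.5009 bits.
b·(H₀ − H) = 160 × (2.0000 − 1.5009) = 79.86 ms.

80 ms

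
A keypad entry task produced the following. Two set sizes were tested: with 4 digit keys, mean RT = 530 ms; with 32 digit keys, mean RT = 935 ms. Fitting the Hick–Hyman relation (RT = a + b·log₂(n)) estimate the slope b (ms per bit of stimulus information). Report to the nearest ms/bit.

b = (RT₂ − RT₁)/(log₂ n₂ − log₂ n₁) = (935 − 530)/(5 − 2) = 135 ms/bit.

135 ms/bit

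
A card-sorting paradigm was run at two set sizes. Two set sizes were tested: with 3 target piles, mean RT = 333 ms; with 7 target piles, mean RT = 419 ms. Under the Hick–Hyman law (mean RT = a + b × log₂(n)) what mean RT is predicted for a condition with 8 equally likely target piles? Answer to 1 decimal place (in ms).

432.6 ms

With log₂ n on the abscissa the relation is linear; from the two conditions:
  b = (419 − 333) / (log₂ 7 − log₂ 3) = 86 / (2.8074 − 1.5850) = 70.354 ms/bit
  a = 333 − 70.354 × 1.5850 = 221.492 ms
Then RT(8) = 221.492 + 70.354 × log₂ 8 = 221.492 + 70.354 × 3 ≈ 432.553 ms.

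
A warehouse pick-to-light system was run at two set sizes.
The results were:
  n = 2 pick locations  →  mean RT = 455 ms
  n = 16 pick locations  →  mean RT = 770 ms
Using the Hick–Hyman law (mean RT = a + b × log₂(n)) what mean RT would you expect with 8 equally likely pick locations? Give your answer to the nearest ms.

With log₂ n on the abscissa the relation is linear; from the two conditions:
  b = (770 − 455) / (log₂ 16 − log₂ 2) = 315 / (4 − 1) = 105 ms/bit
  a = 455 − 105 × 1 = 350 ms
Then RT(8) = 350 + 105 × log₂ 8 = 350 + 105 × 3 ≈ 665.000 ms.

665 ms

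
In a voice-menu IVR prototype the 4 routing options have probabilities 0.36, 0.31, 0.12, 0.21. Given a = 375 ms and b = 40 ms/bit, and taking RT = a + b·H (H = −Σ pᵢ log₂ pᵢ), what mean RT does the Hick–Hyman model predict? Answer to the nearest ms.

451 ms

Entropy contributions −pᵢ log₂ pᵢ: 0.5306, 0.5238, 0.3671, 0.4728; sum H = 1.8943 bits.
RT = a + bH = 375 + 40·1.8943 = 450.77 ms.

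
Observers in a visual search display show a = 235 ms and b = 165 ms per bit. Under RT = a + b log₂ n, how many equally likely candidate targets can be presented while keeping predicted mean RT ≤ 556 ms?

3

Set 235 + 165·log₂ n ≤ 556 → log₂ n ≤ (556 − 235)/165 = 1.9455.
So n ≤ 2^1.9455 = 3.852; the largest integer n is 3.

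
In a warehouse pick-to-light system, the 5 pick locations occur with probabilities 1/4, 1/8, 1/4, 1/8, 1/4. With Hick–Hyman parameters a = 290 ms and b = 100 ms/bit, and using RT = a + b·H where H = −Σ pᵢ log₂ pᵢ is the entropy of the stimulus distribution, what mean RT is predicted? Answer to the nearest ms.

H = −Σ pᵢ log₂ pᵢ = 0.25·2 + 0.125·3 + 0.25·2 + 0.125·3 + 0.25·2 = 2.250 bits.
RT = 290 + 100 × 2.250 = 515.00 ms.

515 ms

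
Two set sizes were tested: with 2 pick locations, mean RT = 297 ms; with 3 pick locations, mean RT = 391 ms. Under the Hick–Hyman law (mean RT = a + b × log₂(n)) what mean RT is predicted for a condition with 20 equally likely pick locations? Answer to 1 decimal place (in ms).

RT is linear in log₂ n, so two points fix the line:
  b = (391 − 297) / (log₂ 3 − log₂ 2) = 94 / (1.5850 − 1) = 160.694 ms/bit
  a = 297 − 160.694 × 1 = 136.306 ms
Then RT(20) = 136.306 + 160.694 × log₂ 20 = 136.306 + 160.694 × 4.3219 ≈ 830.814 ms.

830.8 ms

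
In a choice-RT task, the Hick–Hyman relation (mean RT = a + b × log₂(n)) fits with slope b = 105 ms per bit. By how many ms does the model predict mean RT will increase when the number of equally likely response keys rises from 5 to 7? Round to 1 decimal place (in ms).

Only the slope matters, since a is common to both: ΔRT = b·log₂(n₂/n₁).
log₂(7) − log₂(5) = 2.8074 − 2.3219 = 0.4854.
ΔRT = 105 × 0.4854 = 50.970 ms.

51.0 ms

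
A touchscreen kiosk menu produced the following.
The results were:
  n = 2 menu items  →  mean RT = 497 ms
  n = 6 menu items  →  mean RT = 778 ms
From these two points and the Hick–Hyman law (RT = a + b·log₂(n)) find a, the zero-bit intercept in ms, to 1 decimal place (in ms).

319.7 ms

Slope: b = (778 − 497) / (log₂ 6 − log₂ 2) = 281/1.5850 = 177.291 ms/bit.
Intercept: a = 497 − 177.291·log₂(2) = 319.709 ms.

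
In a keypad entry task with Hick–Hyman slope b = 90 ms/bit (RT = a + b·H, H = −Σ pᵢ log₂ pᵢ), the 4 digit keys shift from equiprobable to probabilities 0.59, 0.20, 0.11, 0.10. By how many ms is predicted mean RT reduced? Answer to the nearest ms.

The RT saving is b·ΔH. Equiprobable H₀ = log₂(4) = 2.0000 bits; with the given probabilities H = 1.5960 bits.
b·(H₀ − H) = 90 × (2.0000 − 1.5960) = 36.36 ms.

36 ms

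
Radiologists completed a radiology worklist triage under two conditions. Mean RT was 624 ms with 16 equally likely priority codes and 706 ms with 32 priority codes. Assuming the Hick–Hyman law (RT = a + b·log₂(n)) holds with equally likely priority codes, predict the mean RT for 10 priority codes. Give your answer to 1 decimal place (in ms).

568.4 ms

Solve the two-equation system in a and b:
  b = (706 − 624) / (log₂ 32 − log₂ 16) = 82 / (5 − 4) = 82.000 ms/bit
  a = 624 − 82.000 × 4 = 296.000 ms
Then RT(10) = 296.000 + 82.000 × log₂ 10 = 296.000 + 82.000 × 3.3219 ≈ 568.398 ms.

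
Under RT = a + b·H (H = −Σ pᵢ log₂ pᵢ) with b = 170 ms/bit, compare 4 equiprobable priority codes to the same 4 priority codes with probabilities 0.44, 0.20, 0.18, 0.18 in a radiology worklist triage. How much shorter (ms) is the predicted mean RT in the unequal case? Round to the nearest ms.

Equiprobable entropy H₀ = log₂ 4 = 2.0000 bits.
Skewed entropy H = −Σ pᵢ log₂ pᵢ = 1.8761 bits.
ΔRT = b·(H₀ − H) = 170 × 0.1239 = 21.05 ms.

21 ms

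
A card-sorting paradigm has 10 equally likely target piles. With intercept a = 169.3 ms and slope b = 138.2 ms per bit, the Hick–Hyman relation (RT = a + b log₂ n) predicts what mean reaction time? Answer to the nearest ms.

628 ms

log₂(10) = 3.3219 bits, so RT = 169.3 + 138.2 × 3.3219 ≈ 628.390 ms.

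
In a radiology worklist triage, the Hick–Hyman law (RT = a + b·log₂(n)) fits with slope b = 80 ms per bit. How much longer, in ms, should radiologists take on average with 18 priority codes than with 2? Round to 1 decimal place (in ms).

253.6 ms

The intercept a cancels: ΔRT = b·(log₂ n₂ − log₂ n₁) = b·log₂(n₂/n₁).
log₂(18) − log₂(2) = 4.1699 − 1 = 3.1699.
ΔRT = 80 × 3.1699 = 253.594 ms.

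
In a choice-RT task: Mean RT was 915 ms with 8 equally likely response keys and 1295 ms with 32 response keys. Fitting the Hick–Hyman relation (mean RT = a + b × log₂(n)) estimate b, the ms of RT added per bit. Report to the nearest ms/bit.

190 ms/bit

b = (RT₂ − RT₁)/(log₂ n₂ − log₂ n₁) = (1295 − 915)/(5 − 3) = 190 ms/bit.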